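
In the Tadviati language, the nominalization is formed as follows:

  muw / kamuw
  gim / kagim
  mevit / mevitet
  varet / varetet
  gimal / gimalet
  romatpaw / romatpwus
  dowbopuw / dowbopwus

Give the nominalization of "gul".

muw and romatpaw both end in -w yet inflect differently (kamuw, romatpwus), so the final letter is not what conditions the rule; the number of vowels is.
"gul" has 1 vowel. The stems with 1 vowel (muw → kamuw, gim → kagim) add the prefix ka-.
So gul → kagul.

kagul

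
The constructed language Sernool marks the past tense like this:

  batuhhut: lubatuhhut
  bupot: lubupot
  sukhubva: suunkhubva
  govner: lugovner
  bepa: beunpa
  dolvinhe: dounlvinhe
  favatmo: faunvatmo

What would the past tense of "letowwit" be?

luletowwit

govner and dolvinhe both have last vowel 'e' yet inflect differently (lugovner, dounlvinhe), so the last vowel is not what conditions the rule; whether the stem ends in a vowel or a consonant is.
"letowwit" ends in a consonant. The stems ending in a consonant (govner → lugovner, batuhhut → lubatuhhut, bupot → lubupot) add the prefix lu-.
The other pattern: stems ending in a vowel insert -un- after the first vowel.
So letowwit → luletowwit.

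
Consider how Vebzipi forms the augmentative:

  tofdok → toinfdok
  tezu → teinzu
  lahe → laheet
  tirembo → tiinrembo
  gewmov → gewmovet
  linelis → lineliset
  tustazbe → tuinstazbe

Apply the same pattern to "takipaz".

tainkipaz

"takipaz" begins with t-. The stems beginning with t- (tofdok → toinfdok, tustazbe → tuinstazbe, tezu → teinzu) insert -in- after the first vowel.
So takipaz → tainkipaz.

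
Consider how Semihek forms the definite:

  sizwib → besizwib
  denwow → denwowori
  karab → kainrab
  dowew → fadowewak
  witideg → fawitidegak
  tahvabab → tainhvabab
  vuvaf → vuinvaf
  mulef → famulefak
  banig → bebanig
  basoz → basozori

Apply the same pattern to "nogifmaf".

denwow and dowew both end in -w yet inflect differently (denwowori, fadowewak), so the final letter is not what conditions the rule; the last vowel is.
"nogifmaf" has last vowel 'a'. The stems whose last vowel is 'a' (karab → kainrab, tahvabab → tainhvabab, vuvaf → vuinvaf) insert -in- after the first vowel.
The other patterns: stems whose last vowel is 'o' add -ori; stems whose last vowel is 'e' add fa- … -ak around the stem; stems whose last vowel is 'i' add the prefix be-.
So nogifmaf → noingifmaf.

noingifmaf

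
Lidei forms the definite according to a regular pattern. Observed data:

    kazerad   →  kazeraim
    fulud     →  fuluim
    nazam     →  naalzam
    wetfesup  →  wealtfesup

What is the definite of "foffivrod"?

foffivroim

kazerad and nazam both have last vowel 'a' yet inflect differently (kazeraim, naalzam), so the last vowel is not what conditions the rule; the final letter is.
"foffivrod" ends in -d. The stems ending in -d (fulud → fuluim, kazerad → kazeraim) drop the final letter and add -im.
The other pattern: stems ending in -m or -p insert -al- after the first vowel.
So foffivrod → foffivroim.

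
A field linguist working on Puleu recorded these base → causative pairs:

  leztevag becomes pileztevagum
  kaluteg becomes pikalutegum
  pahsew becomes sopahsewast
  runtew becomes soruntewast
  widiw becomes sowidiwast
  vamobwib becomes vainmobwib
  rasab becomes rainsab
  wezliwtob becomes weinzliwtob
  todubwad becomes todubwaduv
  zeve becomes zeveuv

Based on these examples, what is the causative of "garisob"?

gainrisob

kaluteg and pahsew both have last vowel 'e' yet inflect differently (pikalutegum, sopahsewast), so the last vowel is not what conditions the rule; the final letter is.
"garisob" ends in -b. The stems ending in -b (vamobwib → vainmobwib, rasab → rainsab, wezliwtob → weinzliwtob) insert -in- after the first vowel.
The other patterns: stems ending in -g add pi- … -um around the stem; stems ending in -w add so- … -ast around the stem; stems ending in -d or -e add -uv.
So garisob → gainrisob.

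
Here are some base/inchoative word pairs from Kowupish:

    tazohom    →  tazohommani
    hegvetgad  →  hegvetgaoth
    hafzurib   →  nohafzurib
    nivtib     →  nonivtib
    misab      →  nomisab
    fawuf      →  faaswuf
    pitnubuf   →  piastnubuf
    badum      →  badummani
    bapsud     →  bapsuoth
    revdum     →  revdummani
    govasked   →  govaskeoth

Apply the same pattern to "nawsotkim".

"nawsotkim" ends in -m. The stems ending in -m (badum → badummani, revdum → revdummani, tazohom → tazohommani) double the final consonant and add -ani.
The other patterns: stems ending in -b add the prefix no-; stems ending in -d drop the final letter and add -oth; stems ending in -f insert -as- after the first vowel.
So nawsotkim → nawsotkimmani.

nawsotkimmani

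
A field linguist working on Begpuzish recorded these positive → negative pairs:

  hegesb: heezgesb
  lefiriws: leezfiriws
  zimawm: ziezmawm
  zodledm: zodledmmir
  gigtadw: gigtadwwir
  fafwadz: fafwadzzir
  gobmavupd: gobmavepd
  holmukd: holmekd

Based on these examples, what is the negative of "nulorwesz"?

nuezlorwesz

zimawm and zodledm both end in -m yet inflect differently (ziezmawm, zodledmmir), so the final letter is not what conditions the rule; the second-to-last letter is.
"nulorwesz" has second-to-last letter 's'. The one such stem in the data (hegesb → heezgesb) inserts -ez- after the first vowel (as do lefiriws, zimawm), so the same rule applies.
The other patterns: stems whose second-to-last letter is 'd' double the final consonant and add -ir; stems whose second-to-last letter is 'k' or 'p' change the last vowel to 'e'.
So nulorwesz → nuezlorwesz.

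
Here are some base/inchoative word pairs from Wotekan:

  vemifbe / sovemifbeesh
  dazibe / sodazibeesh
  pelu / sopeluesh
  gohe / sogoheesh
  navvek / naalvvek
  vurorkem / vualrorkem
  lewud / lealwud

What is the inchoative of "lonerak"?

"lonerak" ends in a consonant. The stems ending in a consonant (navvek → naalvvek, vurorkem → vualrorkem, lewud → lealwud) insert -al- after the first vowel.
So lonerak → loalnerak.

loalnerak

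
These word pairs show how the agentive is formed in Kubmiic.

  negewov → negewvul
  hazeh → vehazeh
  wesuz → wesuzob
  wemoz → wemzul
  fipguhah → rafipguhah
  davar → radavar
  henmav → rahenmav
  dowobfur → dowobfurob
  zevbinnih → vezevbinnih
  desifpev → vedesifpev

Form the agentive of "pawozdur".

"pawozdur" has last vowel 'u'. The stems whose last vowel is 'u' (wesuz → wesuzob, dowobfur → dowobfurob) add -ob.
The other patterns: stems whose last vowel is 'o' delete the last vowel and add -ul; stems whose last vowel is 'a' add the prefix ra-; stems whose last vowel is 'e' or 'i' add the prefix ve-.
So pawozdur → pawozdurob.

pawozdurob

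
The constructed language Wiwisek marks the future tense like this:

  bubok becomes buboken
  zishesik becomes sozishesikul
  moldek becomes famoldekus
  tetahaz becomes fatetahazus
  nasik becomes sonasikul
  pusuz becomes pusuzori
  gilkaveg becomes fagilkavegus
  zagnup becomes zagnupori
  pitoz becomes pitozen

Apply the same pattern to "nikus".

nikusori

pusuz and pitoz both end in -z yet inflect differently (pusuzori, pitozen), so the final letter is not what conditions the rule; the last vowel is.
"nikus" has last vowel 'u'. The stems whose last vowel is 'u' (zagnup → zagnupori, pusuz → pusuzori) add -ori.
So nikus → nikusori.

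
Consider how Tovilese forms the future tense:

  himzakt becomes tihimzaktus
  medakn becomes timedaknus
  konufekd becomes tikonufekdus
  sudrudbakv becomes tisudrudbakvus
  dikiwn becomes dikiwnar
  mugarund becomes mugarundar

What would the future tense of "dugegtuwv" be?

konufekd and mugarund both end in -d yet inflect differently (tikonufekdus, mugarundar), so the final letter is not what conditions the rule; the second-to-last letter is.
"dugegtuwv" has second-to-last letter 'w'. The one such stem in the data (dikiwn → dikiwnar) adds -ar, so the same rule applies.
The other pattern: stems whose second-to-last letter is 'k' add ti- … -us around the stem.
So dugegtuwv → dugegtuwvar.

dugegtuwvar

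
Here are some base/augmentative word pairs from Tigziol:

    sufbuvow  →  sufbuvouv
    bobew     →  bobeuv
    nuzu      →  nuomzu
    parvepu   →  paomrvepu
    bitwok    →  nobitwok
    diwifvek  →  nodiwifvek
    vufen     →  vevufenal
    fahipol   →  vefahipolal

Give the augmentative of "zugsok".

nozugsok

"zugsok" ends in -k. The stems ending in -k (bitwok → nobitwok, diwifvek → nodiwifvek) add the prefix no-.
So zugsok → nozugsok.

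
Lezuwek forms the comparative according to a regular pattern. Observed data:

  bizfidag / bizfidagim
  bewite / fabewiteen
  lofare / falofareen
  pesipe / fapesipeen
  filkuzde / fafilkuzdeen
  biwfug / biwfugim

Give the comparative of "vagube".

favagubeen

bewite and biwfug both begin with b- yet inflect differently (fabewiteen, biwfugim), so the first letter is not what conditions the rule; the final letter is.
"vagube" ends in -e. The stems ending in -e (filkuzde → fafilkuzdeen, lofare → falofareen, pesipe → fapesipeen) add fa- … -en around the stem.
So vagube → favagubeen.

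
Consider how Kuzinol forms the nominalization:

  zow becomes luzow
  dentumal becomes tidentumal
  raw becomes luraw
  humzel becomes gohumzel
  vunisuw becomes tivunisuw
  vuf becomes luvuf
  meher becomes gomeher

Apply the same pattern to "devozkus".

"devozkus" has 3 vowels. The stems with 3 vowels (dentumal → tidentumal, vunisuw → tivunisuw) add the prefix ti-.
The other patterns: stems with 1 vowel add the prefix lu-; stems with 2 vowels add the prefix go-.
So devozkus → tidevozkus.

tidevozkus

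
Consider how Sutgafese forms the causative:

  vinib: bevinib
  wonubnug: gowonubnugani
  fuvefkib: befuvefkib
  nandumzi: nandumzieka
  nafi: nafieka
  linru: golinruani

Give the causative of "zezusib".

"zezusib" ends in -b. The stems ending in -b (fuvefkib → befuvefkib, vinib → bevinib) add the prefix be-.
The other patterns: stems ending in -i add -eka; stems ending in -g or -u add go- … -ani around the stem.
So zezusib → bezezusib.

bezezusib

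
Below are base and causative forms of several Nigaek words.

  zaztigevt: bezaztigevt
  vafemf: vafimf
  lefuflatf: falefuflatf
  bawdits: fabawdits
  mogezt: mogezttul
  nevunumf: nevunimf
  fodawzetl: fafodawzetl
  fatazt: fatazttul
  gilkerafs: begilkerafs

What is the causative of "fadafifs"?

befadafifs

lefuflatf and vafemf both end in -f yet inflect differently (falefuflatf, vafimf), so the final letter is not what conditions the rule; the second-to-last letter is.
"fadafifs" has second-to-last letter 'f'. The one such stem in the data (gilkerafs → begilkerafs) adds the prefix be-, so the same rule applies.
So fadafifs → befadafifs.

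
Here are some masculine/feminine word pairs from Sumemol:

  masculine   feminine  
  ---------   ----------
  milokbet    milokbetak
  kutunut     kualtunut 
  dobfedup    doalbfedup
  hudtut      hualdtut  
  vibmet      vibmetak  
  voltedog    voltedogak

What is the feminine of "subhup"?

sualbhup

kutunut and vibmet both end in -t yet inflect differently (kualtunut, vibmetak), so the final letter is not what conditions the rule; the last vowel is.
"subhup" has last vowel 'u'. The stems whose last vowel is 'u' (kutunut → kualtunut, dobfedup → doalbfedup, hudtut → hualdtut) insert -al- after the first vowel.
The other pattern: stems whose last vowel is 'e' or 'o' add -ak.
So subhup → sualbhup.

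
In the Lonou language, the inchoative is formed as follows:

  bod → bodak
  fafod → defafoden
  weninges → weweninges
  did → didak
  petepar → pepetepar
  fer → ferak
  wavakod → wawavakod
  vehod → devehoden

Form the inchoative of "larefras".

"larefras" has 3 vowels. The stems with 3 vowels (weninges → weweninges, wavakod → wawavakod, petepar → pepetepar) repeat the first consonant+vowel as a prefix.
So larefras → lalarefras.

lalarefras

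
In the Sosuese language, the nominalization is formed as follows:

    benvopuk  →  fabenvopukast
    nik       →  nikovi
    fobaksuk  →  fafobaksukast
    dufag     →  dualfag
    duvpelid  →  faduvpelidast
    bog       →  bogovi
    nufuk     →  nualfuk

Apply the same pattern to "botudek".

nik and nufuk both end in -k yet inflect differently (nikovi, nualfuk), so the final letter is not what conditions the rule; the number of vowels is.
"botudek" has 3 vowels. The stems with 3 vowels (benvopuk → fabenvopukast, fobaksuk → fafobaksukast, duvpelid → faduvpelidast) add fa- … -ast around the stem.
So botudek → fabotudekast.

fabotudekast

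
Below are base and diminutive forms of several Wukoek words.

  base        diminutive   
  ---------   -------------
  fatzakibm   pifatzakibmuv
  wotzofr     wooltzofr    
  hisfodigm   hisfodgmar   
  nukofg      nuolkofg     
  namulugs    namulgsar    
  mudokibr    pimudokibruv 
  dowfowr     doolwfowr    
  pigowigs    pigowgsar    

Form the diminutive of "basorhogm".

basorhgmar

"basorhogm" has second-to-last letter 'g'. The stems whose second-to-last letter is 'g' (pigowigs → pigowgsar, hisfodigm → hisfodgmar, namulugs → namulgsar) delete the last vowel and add -ar.
So basorhogm → basorhgmar.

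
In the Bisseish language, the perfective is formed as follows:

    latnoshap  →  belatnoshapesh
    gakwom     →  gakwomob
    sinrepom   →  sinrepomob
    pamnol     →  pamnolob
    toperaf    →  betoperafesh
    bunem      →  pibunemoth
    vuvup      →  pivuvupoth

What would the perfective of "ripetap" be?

"ripetap" has last vowel 'a'. The stems whose last vowel is 'a' (latnoshap → belatnoshapesh, toperaf → betoperafesh) add be- … -esh around the stem.
So ripetap → beripetapesh.

beripetapesh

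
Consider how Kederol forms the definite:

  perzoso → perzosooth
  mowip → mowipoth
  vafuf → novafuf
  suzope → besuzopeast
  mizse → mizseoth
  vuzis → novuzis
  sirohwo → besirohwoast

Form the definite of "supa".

sirohwo and perzoso both end in -o yet inflect differently (besirohwoast, perzosooth), so the final letter is not what conditions the rule; the first letter is.
"supa" begins with s-. The stems beginning with s- (suzope → besuzopeast, sirohwo → besirohwoast) add be- … -ast around the stem.
So supa → besupaast.

besupaast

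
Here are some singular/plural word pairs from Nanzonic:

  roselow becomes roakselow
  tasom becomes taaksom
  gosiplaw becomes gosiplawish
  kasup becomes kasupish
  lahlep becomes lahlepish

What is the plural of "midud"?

midudish

roselow and gosiplaw both end in -w yet inflect differently (roakselow, gosiplawish), so the final letter is not what conditions the rule; the last vowel is.
"midud" has last vowel 'u'. The one such stem in the data (kasup → kasupish) adds -ish, so the same rule applies.
The other pattern: stems whose last vowel is 'o' insert -ak- after the first vowel.
So midud → midudish.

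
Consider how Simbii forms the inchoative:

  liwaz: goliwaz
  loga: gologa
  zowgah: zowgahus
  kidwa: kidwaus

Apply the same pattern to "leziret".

goleziret

loga and kidwa both end in -a yet inflect differently (gologa, kidwaus), so the final letter is not what conditions the rule; the first letter is.
"leziret" begins with l-. The stems beginning with l- (liwaz → goliwaz, loga → gologa) add the prefix go-.
So leziret → goleziret.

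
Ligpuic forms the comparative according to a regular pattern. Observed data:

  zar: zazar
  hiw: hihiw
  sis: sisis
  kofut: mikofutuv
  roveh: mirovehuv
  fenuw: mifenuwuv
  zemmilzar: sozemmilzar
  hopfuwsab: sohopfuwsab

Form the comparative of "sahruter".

hiw and fenuw both end in -w yet inflect differently (hihiw, mifenuwuv), so the final letter is not what conditions the rule; the number of vowels is.
"sahruter" has 3 vowels. The stems with 3 vowels (zemmilzar → sozemmilzar, hopfuwsab → sohopfuwsab) add the prefix so-.
So sahruter → sosahruter.

sosahruter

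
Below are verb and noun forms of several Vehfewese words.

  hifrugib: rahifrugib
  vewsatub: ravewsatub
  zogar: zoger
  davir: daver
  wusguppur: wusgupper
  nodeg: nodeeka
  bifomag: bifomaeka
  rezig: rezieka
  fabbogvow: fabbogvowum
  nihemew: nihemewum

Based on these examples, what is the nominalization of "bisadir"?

bisader

hifrugib and davir both have last vowel 'i' yet inflect differently (rahifrugib, daver), so the last vowel is not what conditions the rule; the final letter is.
"bisadir" ends in -r. The stems ending in -r (zogar → zoger, davir → daver, wusguppur → wusgupper) change the last vowel to 'e'.
So bisadir → bisader.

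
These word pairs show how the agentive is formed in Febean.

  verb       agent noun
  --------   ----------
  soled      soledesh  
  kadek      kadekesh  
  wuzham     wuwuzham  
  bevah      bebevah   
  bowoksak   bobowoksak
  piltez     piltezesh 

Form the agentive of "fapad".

fafapad

bowoksak and kadek both end in -k yet inflect differently (bobowoksak, kadekesh), so the final letter is not what conditions the rule; the last vowel is.
"fapad" has last vowel 'a'. The stems whose last vowel is 'a' (bowoksak → bobowoksak, bevah → bebevah, wuzham → wuwuzham) repeat the first consonant+vowel as a prefix.
So fapad → fafapad.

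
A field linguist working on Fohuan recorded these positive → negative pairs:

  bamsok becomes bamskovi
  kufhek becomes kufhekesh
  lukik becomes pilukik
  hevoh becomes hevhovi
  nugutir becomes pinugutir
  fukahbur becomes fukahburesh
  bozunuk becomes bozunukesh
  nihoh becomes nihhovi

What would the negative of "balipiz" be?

lukik and bamsok both end in -k yet inflect differently (pilukik, bamskovi), so the final letter is not what conditions the rule; the last vowel is.
"balipiz" has last vowel 'i'. The stems whose last vowel is 'i' (lukik → pilukik, nugutir → pinugutir) add the prefix pi-.
The other patterns: stems whose last vowel is 'o' delete the last vowel and add -ovi; stems whose last vowel is 'e' or 'u' add -esh.
So balipiz → pibalipiz.

pibalipiz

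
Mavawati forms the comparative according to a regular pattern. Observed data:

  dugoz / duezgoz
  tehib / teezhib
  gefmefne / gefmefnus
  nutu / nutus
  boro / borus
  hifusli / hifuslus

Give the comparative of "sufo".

sufus

"sufo" ends in a vowel. The stems ending in a vowel (gefmefne → gefmefnus, nutu → nutus, boro → borus) drop the final letter and add -us.
The other pattern: stems ending in a consonant insert -ez- after the first vowel.
So sufo → sufus.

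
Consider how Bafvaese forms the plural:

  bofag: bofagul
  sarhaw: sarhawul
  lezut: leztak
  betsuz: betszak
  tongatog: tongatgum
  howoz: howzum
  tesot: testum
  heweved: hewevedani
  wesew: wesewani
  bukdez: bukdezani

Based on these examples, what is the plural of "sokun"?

bofag and tongatog both end in -g yet inflect differently (bofagul, tongatgum), so the final letter is not what conditions the rule; the last vowel is.
"sokun" has last vowel 'u'. The stems whose last vowel is 'u' (lezut → leztak, betsuz → betszak) delete the last vowel and add -ak.
So sokun → soknak.

soknak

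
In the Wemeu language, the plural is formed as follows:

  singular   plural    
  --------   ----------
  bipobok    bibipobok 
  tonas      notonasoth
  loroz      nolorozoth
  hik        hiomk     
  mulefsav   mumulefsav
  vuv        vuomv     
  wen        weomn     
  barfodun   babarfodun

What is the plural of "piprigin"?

pipiprigin

"piprigin" has 3 vowels. The stems with 3 vowels (barfodun → babarfodun, mulefsav → mumulefsav, bipobok → bibipobok) repeat the first consonant+vowel as a prefix.
So piprigin → pipiprigin.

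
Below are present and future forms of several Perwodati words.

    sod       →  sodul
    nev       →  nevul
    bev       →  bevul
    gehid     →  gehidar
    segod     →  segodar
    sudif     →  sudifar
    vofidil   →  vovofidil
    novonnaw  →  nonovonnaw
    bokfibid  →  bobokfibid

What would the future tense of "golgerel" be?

sod and gehid both end in -d yet inflect differently (sodul, gehidar), so the final letter is not what conditions the rule; the number of vowels is.
"golgerel" has 3 vowels. The stems with 3 vowels (vofidil → vovofidil, novonnaw → nonovonnaw, bokfibid → bobokfibid) repeat the first consonant+vowel as a prefix.
So golgerel → gogolgerel.

gogolgerel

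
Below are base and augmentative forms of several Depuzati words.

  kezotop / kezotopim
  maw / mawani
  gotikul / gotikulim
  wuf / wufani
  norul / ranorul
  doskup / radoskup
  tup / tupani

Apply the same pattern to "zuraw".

razuraw

tup and doskup both end in -p yet inflect differently (tupani, radoskup), so the final letter is not what conditions the rule; the number of vowels is.
"zuraw" has 2 vowels. The stems with 2 vowels (norul → ranorul, doskup → radoskup) add the prefix ra-.
So zuraw → razuraw.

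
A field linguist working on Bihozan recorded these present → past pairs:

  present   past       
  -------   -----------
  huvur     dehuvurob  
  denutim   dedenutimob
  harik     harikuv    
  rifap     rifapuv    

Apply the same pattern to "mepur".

demepurob

denutim and harik both have last vowel 'i' yet inflect differently (dedenutimob, harikuv), so the last vowel is not what conditions the rule; the final letter is.
"mepur" ends in -r. The one such stem in the data (huvur → dehuvurob) adds de- … -ob around the stem, so the same rule applies.
The other pattern: stems ending in -k or -p add -uv.
So mepur → demepurob.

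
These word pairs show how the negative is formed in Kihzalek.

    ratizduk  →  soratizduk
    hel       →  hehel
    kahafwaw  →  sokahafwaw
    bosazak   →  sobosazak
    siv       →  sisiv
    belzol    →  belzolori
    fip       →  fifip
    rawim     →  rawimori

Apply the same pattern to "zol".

zozol

hel and belzol both end in -l yet inflect differently (hehel, belzolori), so the final letter is not what conditions the rule; the number of vowels is.
"zol" has 1 vowel. The stems with 1 vowel (siv → sisiv, hel → hehel, fip → fifip) repeat the first consonant+vowel as a prefix.
So zol → zozol.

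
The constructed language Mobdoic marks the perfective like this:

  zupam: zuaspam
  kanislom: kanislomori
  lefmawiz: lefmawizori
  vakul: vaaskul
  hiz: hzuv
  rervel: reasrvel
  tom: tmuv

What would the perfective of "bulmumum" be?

tom and zupam both end in -m yet inflect differently (tmuv, zuaspam), so the final letter is not what conditions the rule; the number of vowels is.
"bulmumum" has 3 vowels. The stems with 3 vowels (lefmawiz → lefmawizori, kanislom → kanislomori) add -ori.
So bulmumum → bulmumumori.

bulmumumori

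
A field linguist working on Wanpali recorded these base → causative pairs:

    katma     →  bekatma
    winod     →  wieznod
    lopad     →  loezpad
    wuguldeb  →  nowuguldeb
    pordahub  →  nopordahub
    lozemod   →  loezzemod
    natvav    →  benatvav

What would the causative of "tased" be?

taezsed

natvav and lopad both have last vowel 'a' yet inflect differently (benatvav, loezpad), so the last vowel is not what conditions the rule; the final letter is.
"tased" ends in -d. The stems ending in -d (winod → wieznod, lozemod → loezzemod, lopad → loezpad) insert -ez- after the first vowel.
The other patterns: stems ending in -a or -v add the prefix be-; stems ending in -b add the prefix no-.
So tased → taezsed.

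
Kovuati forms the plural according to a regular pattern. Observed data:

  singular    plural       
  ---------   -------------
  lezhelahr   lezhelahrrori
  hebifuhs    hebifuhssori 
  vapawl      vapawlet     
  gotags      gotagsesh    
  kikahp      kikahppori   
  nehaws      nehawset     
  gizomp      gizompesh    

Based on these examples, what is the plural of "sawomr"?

sawomresh

nehaws and hebifuhs both end in -s yet inflect differently (nehawset, hebifuhssori), so the final letter is not what conditions the rule; the second-to-last letter is.
"sawomr" has second-to-last letter 'm'. The one such stem in the data (gizomp → gizompesh) adds -esh, so the same rule applies.
So sawomr → sawomresh.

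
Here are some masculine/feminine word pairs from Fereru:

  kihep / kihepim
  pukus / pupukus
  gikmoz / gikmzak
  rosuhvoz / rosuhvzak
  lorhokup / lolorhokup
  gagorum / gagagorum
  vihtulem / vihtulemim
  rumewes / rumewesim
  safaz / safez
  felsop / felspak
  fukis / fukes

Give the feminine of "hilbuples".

hilbuplesim

felsop and kihep both end in -p yet inflect differently (felspak, kihepim), so the final letter is not what conditions the rule; the last vowel is.
"hilbuples" has last vowel 'e'. The stems whose last vowel is 'e' (kihep → kihepim, vihtulem → vihtulemim, rumewes → rumewesim) add -im.
The other patterns: stems whose last vowel is 'o' delete the last vowel and add -ak; stems whose last vowel is 'u' repeat the first consonant+vowel as a prefix; stems whose last vowel is 'a' or 'i' change the last vowel to 'e'.
So hilbuples → hilbuplesim.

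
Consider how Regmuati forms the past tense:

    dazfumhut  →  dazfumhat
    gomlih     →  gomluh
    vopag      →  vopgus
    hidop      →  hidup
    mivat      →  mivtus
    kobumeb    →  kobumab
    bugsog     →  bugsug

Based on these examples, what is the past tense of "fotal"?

fotlus

mivat and dazfumhut both end in -t yet inflect differently (mivtus, dazfumhat), so the final letter is not what conditions the rule; the last vowel is.
"fotal" has last vowel 'a'. The stems whose last vowel is 'a' (mivat → mivtus, vopag → vopgus) delete the last vowel and add -us.
The other patterns: stems whose last vowel is 'e' or 'u' change the last vowel to 'a'; stems whose last vowel is 'i' or 'o' change the last vowel to 'u'.
So fotal → fotlus.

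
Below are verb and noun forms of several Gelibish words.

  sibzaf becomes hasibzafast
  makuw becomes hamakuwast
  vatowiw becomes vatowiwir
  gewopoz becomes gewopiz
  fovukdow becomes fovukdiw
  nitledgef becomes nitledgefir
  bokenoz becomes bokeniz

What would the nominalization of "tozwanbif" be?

tozwanbifir

vatowiw and fovukdow both end in -w yet inflect differently (vatowiwir, fovukdiw), so the final letter is not what conditions the rule; the last vowel is.
"tozwanbif" has last vowel 'i'. The one such stem in the data (vatowiw → vatowiwir) adds -ir, so the same rule applies.
The other patterns: stems whose last vowel is 'o' change the last vowel to 'i'; stems whose last vowel is 'a' or 'u' add ha- … -ast around the stem.
So tozwanbif → tozwanbifir.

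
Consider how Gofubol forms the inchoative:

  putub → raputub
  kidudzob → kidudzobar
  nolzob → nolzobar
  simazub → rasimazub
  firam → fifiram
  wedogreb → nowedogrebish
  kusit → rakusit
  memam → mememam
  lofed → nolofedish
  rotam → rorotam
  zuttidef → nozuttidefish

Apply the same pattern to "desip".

wedogreb and kidudzob both end in -b yet inflect differently (nowedogrebish, kidudzobar), so the final letter is not what conditions the rule; the last vowel is.
"desip" has last vowel 'i'. The one such stem in the data (kusit → rakusit) adds the prefix ra-, so the same rule applies.
The other patterns: stems whose last vowel is 'e' add no- … -ish around the stem; stems whose last vowel is 'a' repeat the first consonant+vowel as a prefix; stems whose last vowel is 'o' add -ar.
So desip → radesip.

radesip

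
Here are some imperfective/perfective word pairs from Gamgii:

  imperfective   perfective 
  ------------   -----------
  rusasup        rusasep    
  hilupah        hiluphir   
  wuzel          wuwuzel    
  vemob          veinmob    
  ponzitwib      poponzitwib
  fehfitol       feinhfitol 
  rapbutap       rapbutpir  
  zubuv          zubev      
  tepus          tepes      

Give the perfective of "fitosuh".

rusasup and rapbutap both end in -p yet inflect differently (rusasep, rapbutpir), so the final letter is not what conditions the rule; the last vowel is.
"fitosuh" has last vowel 'u'. The stems whose last vowel is 'u' (tepus → tepes, rusasup → rusasep, zubuv → zubev) change the last vowel to 'e'.
So fitosuh → fitoseh.

fitoseh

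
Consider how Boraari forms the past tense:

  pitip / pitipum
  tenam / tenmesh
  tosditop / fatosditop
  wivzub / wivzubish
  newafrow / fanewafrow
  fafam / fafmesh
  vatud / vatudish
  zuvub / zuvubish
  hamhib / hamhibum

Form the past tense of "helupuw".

helupuwish

zuvub and hamhib both end in -b yet inflect differently (zuvubish, hamhibum), so the final letter is not what conditions the rule; the last vowel is.
"helupuw" has last vowel 'u'. The stems whose last vowel is 'u' (vatud → vatudish, zuvub → zuvubish, wivzub → wivzubish) add -ish.
The other patterns: stems whose last vowel is 'o' add the prefix fa-; stems whose last vowel is 'i' add -um; stems whose last vowel is 'a' delete the last vowel and add -esh.
So helupuw → helupuwish.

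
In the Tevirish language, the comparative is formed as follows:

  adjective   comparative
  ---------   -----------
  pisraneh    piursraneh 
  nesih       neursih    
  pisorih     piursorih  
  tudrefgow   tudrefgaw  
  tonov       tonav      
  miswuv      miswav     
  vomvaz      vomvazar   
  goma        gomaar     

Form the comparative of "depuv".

pisraneh and tudrefgow both have 3 vowels yet inflect differently (piursraneh, tudrefgaw), so the number of vowels is not what conditions the rule; the final letter is.
"depuv" ends in -v. The stems ending in -v (tonov → tonav, miswuv → miswav) change the last vowel to 'a'.
The other patterns: stems ending in -h insert -ur- after the first vowel; stems ending in -a or -z add -ar.
So depuv → depav.

depav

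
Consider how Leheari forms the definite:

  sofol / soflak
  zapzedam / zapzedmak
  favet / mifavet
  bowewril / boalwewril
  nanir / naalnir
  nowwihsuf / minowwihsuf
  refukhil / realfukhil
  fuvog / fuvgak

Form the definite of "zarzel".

mizarzel

"zarzel" has last vowel 'e'. The one such stem in the data (favet → mifavet) adds the prefix mi-, so the same rule applies.
The other patterns: stems whose last vowel is 'i' insert -al- after the first vowel; stems whose last vowel is 'a' or 'o' delete the last vowel and add -ak.
So zarzel → mizarzel.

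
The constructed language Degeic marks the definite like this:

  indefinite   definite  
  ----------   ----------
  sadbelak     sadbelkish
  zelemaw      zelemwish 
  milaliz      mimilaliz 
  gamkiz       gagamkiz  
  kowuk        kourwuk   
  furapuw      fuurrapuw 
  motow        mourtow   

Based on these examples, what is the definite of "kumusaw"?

sadbelak and kowuk both end in -k yet inflect differently (sadbelkish, kourwuk), so the final letter is not what conditions the rule; the last vowel is.
"kumusaw" has last vowel 'a'. The stems whose last vowel is 'a' (sadbelak → sadbelkish, zelemaw → zelemwish) delete the last vowel and add -ish.
The other patterns: stems whose last vowel is 'i' repeat the first consonant+vowel as a prefix; stems whose last vowel is 'o' or 'u' insert -ur- after the first vowel.
So kumusaw → kumuswish.

kumuswish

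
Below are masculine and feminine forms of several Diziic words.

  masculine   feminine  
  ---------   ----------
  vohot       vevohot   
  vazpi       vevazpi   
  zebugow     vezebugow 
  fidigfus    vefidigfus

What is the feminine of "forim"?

veforim

Every pair shown (vohot → vevohot, vazpi → vevazpi, zebugow → vezebugow, …) follows the same rule: add the prefix ve-.
So forim → veforim.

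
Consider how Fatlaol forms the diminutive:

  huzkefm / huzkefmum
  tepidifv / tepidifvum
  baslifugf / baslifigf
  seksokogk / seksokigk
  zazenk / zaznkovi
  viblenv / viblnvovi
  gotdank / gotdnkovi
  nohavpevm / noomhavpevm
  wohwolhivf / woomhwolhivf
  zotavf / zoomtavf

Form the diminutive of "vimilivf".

seksokogk and zazenk both end in -k yet inflect differently (seksokigk, zaznkovi), so the final letter is not what conditions the rule; the second-to-last letter is.
"vimilivf" has second-to-last letter 'v'. The stems whose second-to-last letter is 'v' (nohavpevm → noomhavpevm, wohwolhivf → woomhwolhivf, zotavf → zoomtavf) insert -om- after the first vowel.
The other patterns: stems whose second-to-last letter is 'f' add -um; stems whose second-to-last letter is 'g' change the last vowel to 'i'; stems whose second-to-last letter is 'n' delete the last vowel and add -ovi.
So vimilivf → viommilivf.

viommilivf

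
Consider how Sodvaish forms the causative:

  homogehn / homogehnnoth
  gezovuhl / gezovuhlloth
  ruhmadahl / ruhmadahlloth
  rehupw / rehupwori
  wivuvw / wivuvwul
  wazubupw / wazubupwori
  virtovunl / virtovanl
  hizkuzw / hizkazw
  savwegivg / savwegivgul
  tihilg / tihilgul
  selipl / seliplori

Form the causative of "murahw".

wivuvw and rehupw both end in -w yet inflect differently (wivuvwul, rehupwori), so the final letter is not what conditions the rule; the second-to-last letter is.
"murahw" has second-to-last letter 'h'. The stems whose second-to-last letter is 'h' (homogehn → homogehnnoth, gezovuhl → gezovuhlloth, ruhmadahl → ruhmadahlloth) double the final consonant and add -oth.
So murahw → murahwwoth.

murahwwoth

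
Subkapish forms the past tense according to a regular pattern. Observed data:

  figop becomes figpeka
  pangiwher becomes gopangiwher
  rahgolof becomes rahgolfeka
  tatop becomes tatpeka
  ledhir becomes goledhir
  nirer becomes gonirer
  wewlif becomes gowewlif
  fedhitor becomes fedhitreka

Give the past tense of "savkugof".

savkugfeka

"savkugof" has last vowel 'o'. The stems whose last vowel is 'o' (figop → figpeka, fedhitor → fedhitreka, rahgolof → rahgolfeka) delete the last vowel and add -eka.
So savkugof → savkugfeka.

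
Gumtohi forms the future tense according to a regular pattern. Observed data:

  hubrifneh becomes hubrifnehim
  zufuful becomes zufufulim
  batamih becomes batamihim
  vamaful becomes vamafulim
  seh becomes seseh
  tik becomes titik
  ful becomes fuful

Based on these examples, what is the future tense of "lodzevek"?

lodzevekim

hubrifneh and seh both end in -h yet inflect differently (hubrifnehim, seseh), so the final letter is not what conditions the rule; the number of vowels is.
"lodzevek" has 3 vowels. The stems with 3 vowels (hubrifneh → hubrifnehim, zufuful → zufufulim, batamih → batamihim) add -im.
The other pattern: stems with 1 vowel repeat the first consonant+vowel as a prefix.
So lodzevek → lodzevekim.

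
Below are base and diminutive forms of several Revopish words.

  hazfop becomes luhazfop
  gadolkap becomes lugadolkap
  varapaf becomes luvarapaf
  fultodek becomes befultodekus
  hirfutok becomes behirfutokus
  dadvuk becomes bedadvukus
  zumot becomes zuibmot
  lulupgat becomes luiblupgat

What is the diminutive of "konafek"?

hazfop and hirfutok both have last vowel 'o' yet inflect differently (luhazfop, behirfutokus), so the last vowel is not what conditions the rule; the final letter is.
"konafek" ends in -k. The stems ending in -k (fultodek → befultodekus, hirfutok → behirfutokus, dadvuk → bedadvukus) add be- … -us around the stem.
So konafek → bekonafekus.

bekonafekus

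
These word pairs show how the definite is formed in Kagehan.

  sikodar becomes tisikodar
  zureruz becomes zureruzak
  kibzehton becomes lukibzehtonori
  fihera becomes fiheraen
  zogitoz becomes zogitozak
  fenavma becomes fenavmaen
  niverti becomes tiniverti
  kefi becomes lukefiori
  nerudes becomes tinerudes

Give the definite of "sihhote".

kefi and niverti both end in -i yet inflect differently (lukefiori, tiniverti), so the final letter is not what conditions the rule; the first letter is.
"sihhote" begins with s-. The one such stem in the data (sikodar → tisikodar) adds the prefix ti-, so the same rule applies.
The other patterns: stems beginning with z- add -ak; stems beginning with k- add lu- … -ori around the stem; stems beginning with f- add -en.
So sihhote → tisihhote.

tisihhote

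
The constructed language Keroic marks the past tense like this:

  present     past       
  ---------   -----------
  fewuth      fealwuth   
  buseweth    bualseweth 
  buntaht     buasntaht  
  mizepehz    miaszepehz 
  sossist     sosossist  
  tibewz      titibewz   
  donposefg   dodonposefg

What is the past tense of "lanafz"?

lalanafz

buntaht and sossist both end in -t yet inflect differently (buasntaht, sosossist), so the final letter is not what conditions the rule; the second-to-last letter is.
"lanafz" has second-to-last letter 'f'. The one such stem in the data (donposefg → dodonposefg) repeats the first consonant+vowel as a prefix (as do sossist, tibewz), so the same rule applies.
The other patterns: stems whose second-to-last letter is 't' insert -al- after the first vowel; stems whose second-to-last letter is 'h' insert -as- after the first vowel.
So lanafz → lalanafz.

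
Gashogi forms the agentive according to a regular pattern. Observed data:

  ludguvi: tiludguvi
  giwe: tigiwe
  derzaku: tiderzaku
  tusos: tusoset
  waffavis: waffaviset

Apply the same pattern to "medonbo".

ludguvi and waffavis both have last vowel 'i' yet inflect differently (tiludguvi, waffaviset), so the last vowel is not what conditions the rule; whether the stem ends in a vowel or a consonant is.
"medonbo" ends in a vowel. The stems ending in a vowel (ludguvi → tiludguvi, giwe → tigiwe, derzaku → tiderzaku) add the prefix ti-.
The other pattern: stems ending in a consonant add -et.
So medonbo → timedonbo.

timedonbo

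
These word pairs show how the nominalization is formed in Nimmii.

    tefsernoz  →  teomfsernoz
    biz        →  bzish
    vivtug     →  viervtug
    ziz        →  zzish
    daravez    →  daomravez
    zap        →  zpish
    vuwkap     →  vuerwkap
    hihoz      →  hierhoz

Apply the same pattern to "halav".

haerlav

zap and vuwkap both end in -p yet inflect differently (zpish, vuerwkap), so the final letter is not what conditions the rule; the number of vowels is.
"halav" has 2 vowels. The stems with 2 vowels (vivtug → viervtug, vuwkap → vuerwkap, hihoz → hierhoz) insert -er- after the first vowel.
So halav → haerlav.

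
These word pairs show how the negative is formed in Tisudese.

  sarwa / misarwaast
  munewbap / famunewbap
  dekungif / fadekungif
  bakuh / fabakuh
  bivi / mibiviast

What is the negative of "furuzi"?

bivi and dekungif both have last vowel 'i' yet inflect differently (mibiviast, fadekungif), so the last vowel is not what conditions the rule; whether the stem ends in a vowel or a consonant is.
"furuzi" ends in a vowel. The stems ending in a vowel (sarwa → misarwaast, bivi → mibiviast) add mi- … -ast around the stem.
So furuzi → mifuruziast.

mifuruziast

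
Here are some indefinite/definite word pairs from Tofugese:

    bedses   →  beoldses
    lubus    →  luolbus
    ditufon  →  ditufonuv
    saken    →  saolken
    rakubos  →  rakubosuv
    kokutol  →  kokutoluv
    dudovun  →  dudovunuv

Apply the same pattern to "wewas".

rakubos and bedses both end in -s yet inflect differently (rakubosuv, beoldses), so the final letter is not what conditions the rule; the number of vowels is.
"wewas" has 2 vowels. The stems with 2 vowels (bedses → beoldses, lubus → luolbus, saken → saolken) insert -ol- after the first vowel.
So wewas → weolwas.

weolwas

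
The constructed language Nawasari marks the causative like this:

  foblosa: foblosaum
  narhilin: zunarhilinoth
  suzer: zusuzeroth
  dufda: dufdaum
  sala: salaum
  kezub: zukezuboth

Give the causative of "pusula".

pusulaum

suzer and sala both begin with s- yet inflect differently (zusuzeroth, salaum), so the first letter is not what conditions the rule; whether the stem ends in a vowel or a consonant is.
"pusula" ends in a vowel. The stems ending in a vowel (foblosa → foblosaum, sala → salaum, dufda → dufdaum) add -um.
So pusula → pusulaum.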